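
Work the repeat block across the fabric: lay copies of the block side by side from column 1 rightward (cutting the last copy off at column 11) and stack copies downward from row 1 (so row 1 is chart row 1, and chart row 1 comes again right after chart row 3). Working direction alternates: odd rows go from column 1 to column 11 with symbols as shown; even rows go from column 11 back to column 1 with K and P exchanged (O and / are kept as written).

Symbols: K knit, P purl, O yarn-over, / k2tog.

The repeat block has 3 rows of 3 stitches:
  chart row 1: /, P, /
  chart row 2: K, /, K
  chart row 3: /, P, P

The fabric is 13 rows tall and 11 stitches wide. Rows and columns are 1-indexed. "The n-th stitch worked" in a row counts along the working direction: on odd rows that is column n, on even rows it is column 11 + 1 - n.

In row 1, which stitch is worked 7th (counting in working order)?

Row 1: (1-1) mod 3 = 0, so use chart row 1. Odd row -> RS.
Chart row 1 tiled across columns 1-11: / P / / P / / P / / P
Right side: take the tiled row as-is (worked left to right from column 1).
The 7th stitch worked is /.

Stitch:
/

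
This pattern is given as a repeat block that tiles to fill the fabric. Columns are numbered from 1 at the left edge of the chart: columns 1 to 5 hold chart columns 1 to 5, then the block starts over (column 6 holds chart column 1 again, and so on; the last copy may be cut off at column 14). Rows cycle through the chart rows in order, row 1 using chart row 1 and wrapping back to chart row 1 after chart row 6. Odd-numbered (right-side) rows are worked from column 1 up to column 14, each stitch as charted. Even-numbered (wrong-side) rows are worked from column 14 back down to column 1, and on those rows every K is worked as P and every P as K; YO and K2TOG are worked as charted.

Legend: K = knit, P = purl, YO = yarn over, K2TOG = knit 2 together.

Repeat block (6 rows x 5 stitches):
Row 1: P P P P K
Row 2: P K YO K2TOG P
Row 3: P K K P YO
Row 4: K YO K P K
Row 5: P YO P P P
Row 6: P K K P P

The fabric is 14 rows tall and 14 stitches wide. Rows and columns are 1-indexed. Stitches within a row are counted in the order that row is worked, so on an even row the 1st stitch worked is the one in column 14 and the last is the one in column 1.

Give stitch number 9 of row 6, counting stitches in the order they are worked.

Row 6: (6-1) mod 6 = 5, so use chart row 6. Even row -> WS.
Chart row 6 tiled across columns 1-14: P K K P P P K K P P P K K P
WS: work from column 14 back to column 1 (reverse the tiled row), swapping K<->P (YO and K2TOG unchanged).
Row 6 as worked: K P P K K K P P K K K P P K
Counting 9 along the worked row gives K.

Result:
K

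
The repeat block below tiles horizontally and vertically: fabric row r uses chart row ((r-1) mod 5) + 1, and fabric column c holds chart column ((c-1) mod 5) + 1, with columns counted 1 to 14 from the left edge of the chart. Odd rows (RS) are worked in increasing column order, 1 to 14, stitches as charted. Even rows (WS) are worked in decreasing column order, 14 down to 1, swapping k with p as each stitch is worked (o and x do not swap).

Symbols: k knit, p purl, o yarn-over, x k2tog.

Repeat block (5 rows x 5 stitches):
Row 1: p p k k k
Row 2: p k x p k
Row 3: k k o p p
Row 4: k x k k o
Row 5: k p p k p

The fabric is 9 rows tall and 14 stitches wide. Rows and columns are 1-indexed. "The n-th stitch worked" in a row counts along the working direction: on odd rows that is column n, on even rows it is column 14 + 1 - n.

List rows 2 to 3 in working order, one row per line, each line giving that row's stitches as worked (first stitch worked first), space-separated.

Rows as worked:
k x p k p k x p k p k x p k
k k o p p k k o p p k k o p

Derivation:
Row 2: chart row 2, WS - tiled (columns 1-14): p k x p k p k x p k p k x p; work from column 14 back to 1 with k<->p swapped.
Row 3: chart row 3, RS - tile across columns 1-14 and work as-is.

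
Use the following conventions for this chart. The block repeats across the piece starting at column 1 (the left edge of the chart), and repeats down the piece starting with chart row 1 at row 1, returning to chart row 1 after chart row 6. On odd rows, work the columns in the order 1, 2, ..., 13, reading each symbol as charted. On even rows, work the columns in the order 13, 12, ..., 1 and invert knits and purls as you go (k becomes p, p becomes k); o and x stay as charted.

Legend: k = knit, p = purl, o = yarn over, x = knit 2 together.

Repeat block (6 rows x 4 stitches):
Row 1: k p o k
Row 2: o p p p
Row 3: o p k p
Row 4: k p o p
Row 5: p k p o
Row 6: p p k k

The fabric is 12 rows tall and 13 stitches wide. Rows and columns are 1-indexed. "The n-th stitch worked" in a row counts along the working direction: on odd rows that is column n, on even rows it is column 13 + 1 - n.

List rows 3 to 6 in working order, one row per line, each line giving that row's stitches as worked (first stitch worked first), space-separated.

Rows as worked:
o p k p o p k p o p k p o
p k o k p k o k p k o k p
p k p o p k p o p k p o p
k p p k k p p k k p p k k

Derivation:
Row 3: chart row 3, RS - tile across columns 1-13 and work as-is.
Row 4: chart row 4, WS - tiled (columns 1-13): k p o p k p o p k p o p k; work from column 13 back to 1 with k<->p swapped.
Row 5: chart row 5, RS - tile across columns 1-13 and work as-is.
Row 6: chart row 6, WS - tiled (columns 1-13): p p k k p p k k p p k k p; work from column 13 back to 1 with k<->p swapped.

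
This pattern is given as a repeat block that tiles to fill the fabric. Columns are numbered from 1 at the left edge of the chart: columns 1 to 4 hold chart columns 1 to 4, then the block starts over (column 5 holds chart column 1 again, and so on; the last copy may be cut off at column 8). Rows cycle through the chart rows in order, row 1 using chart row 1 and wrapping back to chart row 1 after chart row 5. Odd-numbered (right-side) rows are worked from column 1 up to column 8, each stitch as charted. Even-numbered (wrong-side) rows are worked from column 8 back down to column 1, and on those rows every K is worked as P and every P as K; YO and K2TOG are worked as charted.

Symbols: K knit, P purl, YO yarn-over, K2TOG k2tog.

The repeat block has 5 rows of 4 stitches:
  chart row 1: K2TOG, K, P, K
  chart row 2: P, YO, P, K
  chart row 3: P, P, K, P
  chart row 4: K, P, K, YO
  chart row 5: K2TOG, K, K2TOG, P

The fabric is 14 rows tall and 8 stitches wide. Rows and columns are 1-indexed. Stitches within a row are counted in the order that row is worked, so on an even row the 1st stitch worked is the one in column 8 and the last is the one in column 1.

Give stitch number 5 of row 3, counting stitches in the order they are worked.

Row 3: (3-1) mod 5 = 2, so use chart row 3. Odd row -> RS.
Chart row 3 tiled across columns 1-8: P P K P P P K P
RS: work column 1 to column 8, symbols as charted — the tiled row is the row as worked.
The 5th stitch worked is P.

== STITCH ==
P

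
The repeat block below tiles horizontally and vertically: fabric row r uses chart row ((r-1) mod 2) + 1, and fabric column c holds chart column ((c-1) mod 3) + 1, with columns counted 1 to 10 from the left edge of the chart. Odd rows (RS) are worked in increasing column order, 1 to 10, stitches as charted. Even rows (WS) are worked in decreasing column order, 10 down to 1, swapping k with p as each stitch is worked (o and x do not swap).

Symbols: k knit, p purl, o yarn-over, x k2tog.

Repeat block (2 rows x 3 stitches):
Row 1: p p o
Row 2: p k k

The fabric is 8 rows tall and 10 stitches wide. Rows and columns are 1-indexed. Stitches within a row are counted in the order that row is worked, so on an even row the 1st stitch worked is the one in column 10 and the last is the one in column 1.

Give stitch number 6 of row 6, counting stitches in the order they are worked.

For row 6: chart row = ((6-1) mod 2) + 1 = 2; this is a WS (even) row.
Chart row 2 tiled across columns 1-10: p k k p k k p k k p
Wrong side: read the tiled row from column 10 down to 1 and exchange k with p (leave o, x).
Row 6 as worked: k p p k p p k p p k
Stitch 6 in working order -> p

Stitch:
p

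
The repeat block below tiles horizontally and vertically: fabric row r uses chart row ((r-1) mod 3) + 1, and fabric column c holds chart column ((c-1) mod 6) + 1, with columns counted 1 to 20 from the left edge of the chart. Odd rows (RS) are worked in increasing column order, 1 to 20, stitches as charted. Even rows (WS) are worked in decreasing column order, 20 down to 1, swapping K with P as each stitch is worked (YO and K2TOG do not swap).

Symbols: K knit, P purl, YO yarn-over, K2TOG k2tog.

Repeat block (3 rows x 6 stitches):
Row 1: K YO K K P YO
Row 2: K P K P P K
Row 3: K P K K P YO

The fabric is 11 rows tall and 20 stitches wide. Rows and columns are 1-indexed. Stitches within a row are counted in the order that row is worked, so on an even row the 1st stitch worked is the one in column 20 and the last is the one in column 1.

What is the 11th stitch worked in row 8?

For row 8: chart row = ((8-1) mod 3) + 1 = 2; this is a WS (even) row.
Chart row 2 tiled across columns 1-20: K P K P P K K P K P P K K P K P P K K P
WS row: flip the tiled sequence (start at column 20) and apply K<->P; YO and K2TOG stay.
Row 8 as worked: K P P K K P K P P K K P K P P K K P K P
Counting 11 along the worked row gives K.

== STITCH ==
K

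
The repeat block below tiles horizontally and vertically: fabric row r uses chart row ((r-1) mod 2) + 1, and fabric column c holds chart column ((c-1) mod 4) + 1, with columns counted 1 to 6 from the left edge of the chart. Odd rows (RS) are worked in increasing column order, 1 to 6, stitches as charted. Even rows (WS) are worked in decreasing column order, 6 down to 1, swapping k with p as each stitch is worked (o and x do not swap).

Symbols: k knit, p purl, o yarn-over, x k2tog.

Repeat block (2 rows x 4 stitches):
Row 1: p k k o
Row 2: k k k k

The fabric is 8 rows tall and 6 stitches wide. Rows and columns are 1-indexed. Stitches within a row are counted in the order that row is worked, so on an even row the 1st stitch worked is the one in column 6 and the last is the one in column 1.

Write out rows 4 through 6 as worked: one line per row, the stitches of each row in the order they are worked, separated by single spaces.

== ROWS AS WORKED ==
p p p p p p
p k k o p k
p p p p p p

Derivation:
Row 4: chart row 2, WS - tiled (columns 1-6): k k k k k k; work from column 6 back to 1 with k<->p swapped.
Row 5: chart row 1, RS - tile across columns 1-6 and work as-is.
Row 6: chart row 2, WS - tiled (columns 1-6): k k k k k k; work from column 6 back to 1 with k<->p swapped.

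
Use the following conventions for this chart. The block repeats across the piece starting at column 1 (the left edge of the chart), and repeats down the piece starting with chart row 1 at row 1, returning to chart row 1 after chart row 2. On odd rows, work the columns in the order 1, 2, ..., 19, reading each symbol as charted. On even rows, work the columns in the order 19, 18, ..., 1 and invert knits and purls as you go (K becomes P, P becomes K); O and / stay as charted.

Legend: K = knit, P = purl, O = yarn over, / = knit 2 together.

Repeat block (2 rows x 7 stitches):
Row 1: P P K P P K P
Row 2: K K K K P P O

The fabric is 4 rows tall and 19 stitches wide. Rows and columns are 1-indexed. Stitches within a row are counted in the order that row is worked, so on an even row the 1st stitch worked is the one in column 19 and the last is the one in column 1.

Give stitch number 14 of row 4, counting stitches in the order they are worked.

Stitch:
K

Derivation:
Row 4 uses chart row ((4-1) mod 2)+1 = 2. Row 4 is even, so WS.
Chart row 2 tiled across columns 1-19: K K K K P P O K K K K P P O K K K K P
Wrong side: read the tiled row from column 19 down to 1 and exchange K with P (leave O, /).
Row 4 as worked: K P P P P O K K P P P P O K K P P P P
The 14th stitch worked is K.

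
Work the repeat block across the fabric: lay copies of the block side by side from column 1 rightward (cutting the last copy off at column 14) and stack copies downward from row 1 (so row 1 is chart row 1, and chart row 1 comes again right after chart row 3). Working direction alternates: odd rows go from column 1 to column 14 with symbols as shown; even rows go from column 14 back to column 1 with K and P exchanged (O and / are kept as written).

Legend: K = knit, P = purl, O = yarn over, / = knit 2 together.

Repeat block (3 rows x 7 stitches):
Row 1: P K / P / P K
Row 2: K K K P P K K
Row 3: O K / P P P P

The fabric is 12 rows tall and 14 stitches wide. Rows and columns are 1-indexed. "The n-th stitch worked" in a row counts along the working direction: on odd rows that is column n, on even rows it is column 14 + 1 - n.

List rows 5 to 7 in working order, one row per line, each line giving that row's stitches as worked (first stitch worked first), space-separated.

Result:
K K K P P K K K K K P P K K
K K K K / P O K K K K / P O
P K / P / P K P K / P / P K

Derivation:
Row 5: chart row 2, RS - tile across columns 1-14 and work as-is.
Row 6: chart row 3, WS - tiled (columns 1-14): O K / P P P P O K / P P P P; work from column 14 back to 1 with K<->P swapped.
Row 7: chart row 1, RS - tile across columns 1-14 and work as-is.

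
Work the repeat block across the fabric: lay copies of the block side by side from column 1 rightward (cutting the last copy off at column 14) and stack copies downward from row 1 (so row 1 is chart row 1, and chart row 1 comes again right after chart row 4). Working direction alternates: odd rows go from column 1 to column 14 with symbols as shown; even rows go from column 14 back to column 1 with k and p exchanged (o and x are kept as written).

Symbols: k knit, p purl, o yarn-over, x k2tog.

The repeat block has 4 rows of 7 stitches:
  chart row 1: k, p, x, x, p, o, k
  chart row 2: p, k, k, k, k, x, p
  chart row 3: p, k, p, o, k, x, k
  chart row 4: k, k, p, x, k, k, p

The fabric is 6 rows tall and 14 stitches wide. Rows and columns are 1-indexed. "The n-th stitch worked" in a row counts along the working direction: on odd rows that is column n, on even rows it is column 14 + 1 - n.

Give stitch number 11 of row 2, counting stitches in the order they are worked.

== STITCH ==
p

Derivation:
Row 2: (2-1) mod 4 = 1, so use chart row 2. Even row -> WS.
Chart row 2 tiled across columns 1-14: p k k k k x p p k k k k x p
WS row: flip the tiled sequence (start at column 14) and apply k<->p; o and x stay.
Row 2 as worked: k x p p p p k k x p p p p k
Stitch 11 in working order -> p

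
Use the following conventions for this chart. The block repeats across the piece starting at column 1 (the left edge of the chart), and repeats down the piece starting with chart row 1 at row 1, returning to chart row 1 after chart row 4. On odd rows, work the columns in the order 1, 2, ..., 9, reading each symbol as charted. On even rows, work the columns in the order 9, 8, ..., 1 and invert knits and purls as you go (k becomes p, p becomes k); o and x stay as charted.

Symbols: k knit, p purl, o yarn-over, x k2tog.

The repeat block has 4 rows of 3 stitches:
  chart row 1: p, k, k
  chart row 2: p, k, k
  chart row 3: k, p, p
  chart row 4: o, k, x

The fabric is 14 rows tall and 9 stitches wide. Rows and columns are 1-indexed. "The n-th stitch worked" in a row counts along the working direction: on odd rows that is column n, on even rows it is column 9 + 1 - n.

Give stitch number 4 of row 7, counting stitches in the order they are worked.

For row 7: chart row = ((7-1) mod 4) + 1 = 3; this is a RS (odd) row.
Chart row 3 tiled across columns 1-9: k p p k p p k p p
RS: work column 1 to column 9, symbols as charted — the tiled row is the row as worked.
Stitch 4 in working order -> k

Stitch:
k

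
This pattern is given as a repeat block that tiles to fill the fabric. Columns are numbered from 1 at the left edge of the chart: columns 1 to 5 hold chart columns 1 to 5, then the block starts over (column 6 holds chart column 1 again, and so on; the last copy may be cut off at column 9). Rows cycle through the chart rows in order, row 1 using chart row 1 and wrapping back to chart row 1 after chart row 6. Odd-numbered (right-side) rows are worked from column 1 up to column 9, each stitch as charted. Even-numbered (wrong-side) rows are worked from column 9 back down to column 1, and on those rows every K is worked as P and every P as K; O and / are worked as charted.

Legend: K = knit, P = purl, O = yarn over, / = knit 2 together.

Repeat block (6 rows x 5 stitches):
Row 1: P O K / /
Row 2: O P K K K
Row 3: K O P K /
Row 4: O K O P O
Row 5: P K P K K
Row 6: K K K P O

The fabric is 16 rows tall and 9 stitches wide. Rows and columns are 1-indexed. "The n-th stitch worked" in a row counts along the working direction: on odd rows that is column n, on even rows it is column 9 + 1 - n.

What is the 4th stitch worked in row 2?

== STITCH ==
O

Derivation:
For row 2: chart row = ((2-1) mod 6) + 1 = 2; this is a WS (even) row.
Chart row 2 tiled across columns 1-9: O P K K K O P K K
WS: work from column 9 back to column 1 (reverse the tiled row), swapping K<->P (O and / unchanged).
Row 2 as worked: P P K O P P P K O
The 4th stitch worked is O.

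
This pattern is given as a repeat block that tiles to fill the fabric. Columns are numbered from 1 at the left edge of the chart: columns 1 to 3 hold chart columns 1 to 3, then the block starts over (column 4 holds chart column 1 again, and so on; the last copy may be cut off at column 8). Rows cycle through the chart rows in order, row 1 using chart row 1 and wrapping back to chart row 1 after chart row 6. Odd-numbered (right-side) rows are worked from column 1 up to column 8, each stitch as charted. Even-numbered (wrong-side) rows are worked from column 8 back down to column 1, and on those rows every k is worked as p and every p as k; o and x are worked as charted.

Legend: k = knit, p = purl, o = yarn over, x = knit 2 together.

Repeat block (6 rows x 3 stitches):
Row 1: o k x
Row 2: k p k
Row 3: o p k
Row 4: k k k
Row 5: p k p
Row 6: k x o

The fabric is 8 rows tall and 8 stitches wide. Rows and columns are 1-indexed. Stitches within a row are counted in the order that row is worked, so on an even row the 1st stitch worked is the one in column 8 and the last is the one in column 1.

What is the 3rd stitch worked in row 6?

For row 6: chart row = ((6-1) mod 6) + 1 = 6; this is a WS (even) row.
Chart row 6 tiled across columns 1-8: k x o k x o k x
WS: work from column 8 back to column 1 (reverse the tiled row), swapping k<->p (o and x unchanged).
Row 6 as worked: x p o x p o x p
Counting 3 along the worked row gives o.

Stitch:
o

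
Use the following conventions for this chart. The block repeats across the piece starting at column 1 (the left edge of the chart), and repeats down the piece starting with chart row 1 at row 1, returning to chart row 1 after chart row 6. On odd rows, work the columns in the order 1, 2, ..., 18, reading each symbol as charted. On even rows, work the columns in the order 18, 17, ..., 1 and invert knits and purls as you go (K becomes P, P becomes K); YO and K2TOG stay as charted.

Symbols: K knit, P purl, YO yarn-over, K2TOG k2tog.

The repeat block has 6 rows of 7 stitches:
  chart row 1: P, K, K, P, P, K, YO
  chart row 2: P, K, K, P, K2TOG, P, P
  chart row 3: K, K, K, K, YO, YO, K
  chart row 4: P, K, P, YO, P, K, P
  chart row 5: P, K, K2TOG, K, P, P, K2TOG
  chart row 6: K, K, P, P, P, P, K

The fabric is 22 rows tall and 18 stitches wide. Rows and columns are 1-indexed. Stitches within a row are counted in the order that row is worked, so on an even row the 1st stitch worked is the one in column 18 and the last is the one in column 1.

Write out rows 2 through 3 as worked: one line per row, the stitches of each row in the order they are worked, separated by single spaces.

Result:
K P P K K K K2TOG K P P K K K K2TOG K P P K
K K K K YO YO K K K K K YO YO K K K K K

Derivation:
Row 2: chart row 2, WS - tiled (columns 1-18): P K K P K2TOG P P P K K P K2TOG P P P K K P; work from column 18 back to 1 with K<->P swapped.
Row 3: chart row 3, RS - tile across columns 1-18 and work as-is.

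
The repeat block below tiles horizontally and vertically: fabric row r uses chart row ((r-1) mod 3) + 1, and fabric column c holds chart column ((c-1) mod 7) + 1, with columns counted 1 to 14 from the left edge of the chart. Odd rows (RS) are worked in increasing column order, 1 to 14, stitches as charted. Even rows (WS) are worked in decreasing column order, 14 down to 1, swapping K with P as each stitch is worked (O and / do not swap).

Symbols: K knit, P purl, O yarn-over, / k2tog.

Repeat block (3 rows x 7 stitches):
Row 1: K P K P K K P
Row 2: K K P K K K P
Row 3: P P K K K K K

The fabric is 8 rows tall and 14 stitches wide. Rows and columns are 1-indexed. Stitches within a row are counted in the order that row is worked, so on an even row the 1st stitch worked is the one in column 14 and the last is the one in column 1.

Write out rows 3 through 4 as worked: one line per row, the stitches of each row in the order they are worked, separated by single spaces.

Row 3: chart row 3, RS - tile across columns 1-14 and work as-is.
Row 4: chart row 1, WS - tiled (columns 1-14): K P K P K K P K P K P K K P; work from column 14 back to 1 with K<->P swapped.

Result:
P P K K K K K P P K K K K K
K P P K P K P K P P K P K P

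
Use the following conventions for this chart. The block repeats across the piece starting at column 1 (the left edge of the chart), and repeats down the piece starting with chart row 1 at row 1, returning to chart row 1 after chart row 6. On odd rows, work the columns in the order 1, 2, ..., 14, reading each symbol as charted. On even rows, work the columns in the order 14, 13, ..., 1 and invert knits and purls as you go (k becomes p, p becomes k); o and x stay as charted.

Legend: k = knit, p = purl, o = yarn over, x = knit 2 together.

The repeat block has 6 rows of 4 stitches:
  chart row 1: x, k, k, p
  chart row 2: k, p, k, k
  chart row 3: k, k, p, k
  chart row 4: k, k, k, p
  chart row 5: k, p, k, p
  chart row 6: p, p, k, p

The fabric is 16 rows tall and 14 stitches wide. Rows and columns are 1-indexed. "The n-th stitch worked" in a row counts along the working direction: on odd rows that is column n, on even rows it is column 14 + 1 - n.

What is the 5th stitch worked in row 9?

== STITCH ==
k

Derivation:
Row 9: (9-1) mod 6 = 2, so use chart row 3. Odd row -> RS.
Chart row 3 tiled across columns 1-14: k k p k k k p k k k p k k k
RS: work column 1 to column 14, symbols as charted — the tiled row is the row as worked.
Counting 5 along the worked row gives k.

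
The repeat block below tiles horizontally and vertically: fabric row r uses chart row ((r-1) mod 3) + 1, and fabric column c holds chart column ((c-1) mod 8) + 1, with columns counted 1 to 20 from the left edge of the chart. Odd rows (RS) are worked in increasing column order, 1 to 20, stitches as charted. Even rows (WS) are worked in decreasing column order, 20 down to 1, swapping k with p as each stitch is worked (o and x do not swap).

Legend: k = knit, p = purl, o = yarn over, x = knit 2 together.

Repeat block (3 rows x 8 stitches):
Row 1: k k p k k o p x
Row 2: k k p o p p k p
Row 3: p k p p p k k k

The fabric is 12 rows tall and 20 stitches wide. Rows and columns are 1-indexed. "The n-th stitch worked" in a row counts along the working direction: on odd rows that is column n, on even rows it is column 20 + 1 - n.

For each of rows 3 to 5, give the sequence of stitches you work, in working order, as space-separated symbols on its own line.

Row 3: chart row 3, RS - tile across columns 1-20 and work as-is.
Row 4: chart row 1, WS - tiled (columns 1-20): k k p k k o p x k k p k k o p x k k p k; work from column 20 back to 1 with k<->p swapped.
Row 5: chart row 2, RS - tile across columns 1-20 and work as-is.

Result:
p k p p p k k k p k p p p k k k p k p p
p k p p x k o p p k p p x k o p p k p p
k k p o p p k p k k p o p p k p k k p o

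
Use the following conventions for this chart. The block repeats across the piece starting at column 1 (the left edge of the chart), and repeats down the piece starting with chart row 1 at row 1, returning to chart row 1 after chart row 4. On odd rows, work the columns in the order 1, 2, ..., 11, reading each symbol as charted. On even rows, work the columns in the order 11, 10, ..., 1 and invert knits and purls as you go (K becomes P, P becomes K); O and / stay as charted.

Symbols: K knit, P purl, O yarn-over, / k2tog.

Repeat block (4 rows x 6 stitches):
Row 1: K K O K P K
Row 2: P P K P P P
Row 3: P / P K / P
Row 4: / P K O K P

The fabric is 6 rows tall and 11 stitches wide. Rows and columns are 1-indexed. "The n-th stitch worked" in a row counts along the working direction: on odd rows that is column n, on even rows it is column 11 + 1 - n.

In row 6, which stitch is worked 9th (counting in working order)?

Row 6 uses chart row ((6-1) mod 4)+1 = 2. Row 6 is even, so WS.
Chart row 2 tiled across columns 1-11: P P K P P P P P K P P
Wrong side: read the tiled row from column 11 down to 1 and exchange K with P (leave O, /).
Row 6 as worked: K K P K K K K K P K K
The 9th stitch worked is P.

== STITCH ==
P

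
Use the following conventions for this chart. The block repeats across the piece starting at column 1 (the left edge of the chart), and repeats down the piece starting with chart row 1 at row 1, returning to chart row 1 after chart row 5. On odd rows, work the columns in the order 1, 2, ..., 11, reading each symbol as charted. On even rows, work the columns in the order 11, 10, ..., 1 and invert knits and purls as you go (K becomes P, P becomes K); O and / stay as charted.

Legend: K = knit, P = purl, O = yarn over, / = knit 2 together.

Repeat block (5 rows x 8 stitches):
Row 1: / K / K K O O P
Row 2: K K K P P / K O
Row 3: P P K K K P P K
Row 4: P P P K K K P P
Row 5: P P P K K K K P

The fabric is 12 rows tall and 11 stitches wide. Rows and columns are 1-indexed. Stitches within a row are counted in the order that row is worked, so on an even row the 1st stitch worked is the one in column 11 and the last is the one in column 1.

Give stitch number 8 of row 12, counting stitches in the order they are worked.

== STITCH ==
K

Derivation:
Row 12: (12-1) mod 5 = 1, so use chart row 2. Even row -> WS.
Chart row 2 tiled across columns 1-11: K K K P P / K O K K K
WS: work from column 11 back to column 1 (reverse the tiled row), swapping K<->P (O and / unchanged).
Row 12 as worked: P P P O P / K K P P P
Counting 8 along the worked row gives K.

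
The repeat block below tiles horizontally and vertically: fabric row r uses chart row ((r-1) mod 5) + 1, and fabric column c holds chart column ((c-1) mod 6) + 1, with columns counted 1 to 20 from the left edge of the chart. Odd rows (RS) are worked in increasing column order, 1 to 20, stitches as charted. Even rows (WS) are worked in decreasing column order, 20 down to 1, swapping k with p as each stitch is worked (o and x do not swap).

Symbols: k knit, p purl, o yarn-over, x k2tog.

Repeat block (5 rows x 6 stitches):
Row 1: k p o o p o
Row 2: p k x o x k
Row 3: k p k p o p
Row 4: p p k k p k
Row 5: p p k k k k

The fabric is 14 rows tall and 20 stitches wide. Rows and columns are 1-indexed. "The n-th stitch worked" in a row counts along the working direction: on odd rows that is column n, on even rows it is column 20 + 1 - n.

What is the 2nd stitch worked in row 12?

Row 12: (12-1) mod 5 = 1, so use chart row 2. Even row -> WS.
Chart row 2 tiled across columns 1-20: p k x o x k p k x o x k p k x o x k p k
WS: work from column 20 back to column 1 (reverse the tiled row), swapping k<->p (o and x unchanged).
Row 12 as worked: p k p x o x p k p x o x p k p x o x p k
Counting 2 along the worked row gives k.

Result:
k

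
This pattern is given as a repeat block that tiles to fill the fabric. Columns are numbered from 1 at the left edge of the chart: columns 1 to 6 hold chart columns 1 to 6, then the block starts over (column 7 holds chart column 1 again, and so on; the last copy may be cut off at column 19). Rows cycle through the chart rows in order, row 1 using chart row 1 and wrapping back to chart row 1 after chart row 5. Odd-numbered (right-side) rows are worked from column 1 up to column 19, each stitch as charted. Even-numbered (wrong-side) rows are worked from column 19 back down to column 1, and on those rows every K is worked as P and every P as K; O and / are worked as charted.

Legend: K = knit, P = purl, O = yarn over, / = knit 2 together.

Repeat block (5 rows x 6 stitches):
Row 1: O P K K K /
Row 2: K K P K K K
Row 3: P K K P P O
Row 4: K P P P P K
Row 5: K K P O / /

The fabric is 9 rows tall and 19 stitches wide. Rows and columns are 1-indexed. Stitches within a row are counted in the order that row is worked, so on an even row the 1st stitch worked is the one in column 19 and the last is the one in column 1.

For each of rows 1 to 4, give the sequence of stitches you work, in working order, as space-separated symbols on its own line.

Result:
O P K K K / O P K K K / O P K K K / O
P P P P K P P P P P K P P P P P K P P
P K K P P O P K K P P O P K K P P O P
P P K K K K P P K K K K P P K K K K P

Derivation:
Row 1: chart row 1, RS - tile across columns 1-19 and work as-is.
Row 2: chart row 2, WS - tiled (columns 1-19): K K P K K K K K P K K K K K P K K K K; work from column 19 back to 1 with K<->P swapped.
Row 3: chart row 3, RS - tile across columns 1-19 and work as-is.
Row 4: chart row 4, WS - tiled (columns 1-19): K P P P P K K P P P P K K P P P P K K; work from column 19 back to 1 with K<->P swapped.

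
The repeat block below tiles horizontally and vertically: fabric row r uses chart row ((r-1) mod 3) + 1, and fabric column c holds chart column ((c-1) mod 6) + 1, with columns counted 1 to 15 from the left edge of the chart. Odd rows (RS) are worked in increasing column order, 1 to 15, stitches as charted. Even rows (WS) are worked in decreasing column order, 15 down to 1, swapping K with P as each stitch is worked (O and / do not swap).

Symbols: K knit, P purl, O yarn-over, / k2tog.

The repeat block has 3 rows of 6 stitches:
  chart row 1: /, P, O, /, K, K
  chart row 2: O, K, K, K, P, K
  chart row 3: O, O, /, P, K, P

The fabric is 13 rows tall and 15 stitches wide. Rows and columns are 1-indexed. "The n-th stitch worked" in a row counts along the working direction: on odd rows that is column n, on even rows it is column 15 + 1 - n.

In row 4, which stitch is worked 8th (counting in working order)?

Row 4: (4-1) mod 3 = 0, so use chart row 1. Even row -> WS.
Chart row 1 tiled across columns 1-15: / P O / K K / P O / K K / P O
WS row: flip the tiled sequence (start at column 15) and apply K<->P; O and / stay.
Row 4 as worked: O K / P P / O K / P P / O K /
Counting 8 along the worked row gives K.

== STITCH ==
K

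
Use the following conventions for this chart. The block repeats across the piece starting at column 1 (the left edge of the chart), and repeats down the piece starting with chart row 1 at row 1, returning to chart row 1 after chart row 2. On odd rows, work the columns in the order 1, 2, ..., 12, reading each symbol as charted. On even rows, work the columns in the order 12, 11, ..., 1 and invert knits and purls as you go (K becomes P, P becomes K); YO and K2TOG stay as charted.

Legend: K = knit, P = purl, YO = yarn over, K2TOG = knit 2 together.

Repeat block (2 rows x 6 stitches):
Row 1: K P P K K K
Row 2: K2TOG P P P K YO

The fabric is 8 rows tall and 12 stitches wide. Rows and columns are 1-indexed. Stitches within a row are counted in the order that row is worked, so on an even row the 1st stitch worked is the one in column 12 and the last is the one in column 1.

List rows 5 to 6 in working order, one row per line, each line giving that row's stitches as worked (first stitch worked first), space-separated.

== ROWS AS WORKED ==
K P P K K K K P P K K K
YO P K K K K2TOG YO P K K K K2TOG

Derivation:
Row 5: chart row 1, RS - tile across columns 1-12 and work as-is.
Row 6: chart row 2, WS - tiled (columns 1-12): K2TOG P P P K YO K2TOG P P P K YO; work from column 12 back to 1 with K<->P swapped.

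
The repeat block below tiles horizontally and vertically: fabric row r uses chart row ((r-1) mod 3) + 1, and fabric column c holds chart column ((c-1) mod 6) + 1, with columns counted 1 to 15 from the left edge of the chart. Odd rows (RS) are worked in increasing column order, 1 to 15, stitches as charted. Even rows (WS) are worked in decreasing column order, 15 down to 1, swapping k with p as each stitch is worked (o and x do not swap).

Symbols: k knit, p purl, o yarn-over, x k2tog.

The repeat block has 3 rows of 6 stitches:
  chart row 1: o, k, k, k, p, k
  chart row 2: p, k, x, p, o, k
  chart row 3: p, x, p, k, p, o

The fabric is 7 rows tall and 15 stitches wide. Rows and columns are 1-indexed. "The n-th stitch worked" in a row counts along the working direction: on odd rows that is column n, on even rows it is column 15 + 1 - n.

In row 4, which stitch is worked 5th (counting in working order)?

== STITCH ==
k

Derivation:
Row 4 uses chart row ((4-1) mod 3)+1 = 1. Row 4 is even, so WS.
Chart row 1 tiled across columns 1-15: o k k k p k o k k k p k o k k
WS row: flip the tiled sequence (start at column 15) and apply k<->p; o and x stay.
Row 4 as worked: p p o p k p p p o p k p p p o
Counting 5 along the worked row gives k.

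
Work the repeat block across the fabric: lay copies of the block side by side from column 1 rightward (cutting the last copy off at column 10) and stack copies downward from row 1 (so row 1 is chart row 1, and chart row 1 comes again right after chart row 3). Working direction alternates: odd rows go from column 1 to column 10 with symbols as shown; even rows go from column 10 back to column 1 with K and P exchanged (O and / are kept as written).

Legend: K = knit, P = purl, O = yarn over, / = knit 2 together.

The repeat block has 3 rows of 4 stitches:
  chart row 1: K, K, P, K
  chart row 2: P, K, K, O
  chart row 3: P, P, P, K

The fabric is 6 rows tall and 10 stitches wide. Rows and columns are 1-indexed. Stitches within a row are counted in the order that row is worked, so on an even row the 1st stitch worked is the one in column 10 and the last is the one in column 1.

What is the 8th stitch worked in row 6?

Result:
K

Derivation:
Row 6: (6-1) mod 3 = 2, so use chart row 3. Even row -> WS.
Chart row 3 tiled across columns 1-10: P P P K P P P K P P
Wrong side: read the tiled row from column 10 down to 1 and exchange K with P (leave O, /).
Row 6 as worked: K K P K K K P K K K
The 8th stitch worked is K.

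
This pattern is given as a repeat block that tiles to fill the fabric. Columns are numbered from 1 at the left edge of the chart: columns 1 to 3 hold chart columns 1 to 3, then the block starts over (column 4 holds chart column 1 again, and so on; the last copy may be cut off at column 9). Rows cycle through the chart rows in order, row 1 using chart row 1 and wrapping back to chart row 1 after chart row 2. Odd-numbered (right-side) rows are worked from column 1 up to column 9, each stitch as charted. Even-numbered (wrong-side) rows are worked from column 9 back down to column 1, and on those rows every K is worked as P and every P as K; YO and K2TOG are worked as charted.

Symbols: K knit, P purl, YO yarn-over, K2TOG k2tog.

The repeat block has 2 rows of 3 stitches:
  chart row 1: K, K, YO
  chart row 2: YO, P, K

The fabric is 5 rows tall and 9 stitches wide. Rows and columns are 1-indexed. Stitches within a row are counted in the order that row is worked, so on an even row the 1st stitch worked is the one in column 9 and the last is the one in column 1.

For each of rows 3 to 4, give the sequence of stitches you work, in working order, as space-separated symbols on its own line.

== ROWS AS WORKED ==
K K YO K K YO K K YO
P K YO P K YO P K YO

Derivation:
Row 3: chart row 1, RS - tile across columns 1-9 and work as-is.
Row 4: chart row 2, WS - tiled (columns 1-9): YO P K YO P K YO P K; work from column 9 back to 1 with K<->P swapped.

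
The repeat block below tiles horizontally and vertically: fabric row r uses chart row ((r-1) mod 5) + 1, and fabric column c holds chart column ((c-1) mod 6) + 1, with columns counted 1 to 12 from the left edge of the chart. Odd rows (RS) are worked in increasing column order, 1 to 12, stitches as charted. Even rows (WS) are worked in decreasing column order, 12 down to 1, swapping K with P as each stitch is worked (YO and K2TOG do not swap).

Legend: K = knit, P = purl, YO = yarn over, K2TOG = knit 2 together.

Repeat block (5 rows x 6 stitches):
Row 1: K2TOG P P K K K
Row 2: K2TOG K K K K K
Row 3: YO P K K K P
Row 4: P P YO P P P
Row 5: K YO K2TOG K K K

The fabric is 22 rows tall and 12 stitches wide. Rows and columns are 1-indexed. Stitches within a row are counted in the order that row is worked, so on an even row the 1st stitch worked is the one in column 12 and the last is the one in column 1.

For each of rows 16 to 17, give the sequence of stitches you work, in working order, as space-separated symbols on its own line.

== ROWS AS WORKED ==
P P P K K K2TOG P P P K K K2TOG
K2TOG K K K K K K2TOG K K K K K

Derivation:
Row 16: chart row 1, WS - tiled (columns 1-12): K2TOG P P K K K K2TOG P P K K K; work from column 12 back to 1 with K<->P swapped.
Row 17: chart row 2, RS - tile across columns 1-12 and work as-is.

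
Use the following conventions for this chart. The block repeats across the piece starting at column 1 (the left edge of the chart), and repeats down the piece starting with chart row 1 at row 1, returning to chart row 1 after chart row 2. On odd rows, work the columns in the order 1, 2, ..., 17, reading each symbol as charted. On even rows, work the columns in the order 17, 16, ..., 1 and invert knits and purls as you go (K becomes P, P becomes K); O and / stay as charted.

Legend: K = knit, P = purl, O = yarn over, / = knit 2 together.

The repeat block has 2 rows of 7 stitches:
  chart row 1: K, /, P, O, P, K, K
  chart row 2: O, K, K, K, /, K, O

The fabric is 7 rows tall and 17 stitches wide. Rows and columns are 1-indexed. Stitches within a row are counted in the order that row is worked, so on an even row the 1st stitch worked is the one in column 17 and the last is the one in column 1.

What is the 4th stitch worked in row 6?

Result:
O

Derivation:
For row 6: chart row = ((6-1) mod 2) + 1 = 2; this is a WS (even) row.
Chart row 2 tiled across columns 1-17: O K K K / K O O K K K / K O O K K
WS row: flip the tiled sequence (start at column 17) and apply K<->P; O and / stay.
Row 6 as worked: P P O O P / P P P O O P / P P P O
Counting 4 along the worked row gives O.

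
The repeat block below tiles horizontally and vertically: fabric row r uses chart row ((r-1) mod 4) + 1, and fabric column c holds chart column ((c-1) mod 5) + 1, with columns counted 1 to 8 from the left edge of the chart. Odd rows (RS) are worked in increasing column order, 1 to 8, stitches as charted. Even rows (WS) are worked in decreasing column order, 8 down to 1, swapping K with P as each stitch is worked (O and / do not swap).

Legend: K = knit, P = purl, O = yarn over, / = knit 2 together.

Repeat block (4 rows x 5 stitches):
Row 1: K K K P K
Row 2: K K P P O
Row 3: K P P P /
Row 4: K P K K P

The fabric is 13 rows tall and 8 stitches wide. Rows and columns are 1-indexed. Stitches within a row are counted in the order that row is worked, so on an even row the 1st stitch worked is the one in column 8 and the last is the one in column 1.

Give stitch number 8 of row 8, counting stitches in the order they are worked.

Row 8 uses chart row ((8-1) mod 4)+1 = 4. Row 8 is even, so WS.
Chart row 4 tiled across columns 1-8: K P K K P K P K
Wrong side: read the tiled row from column 8 down to 1 and exchange K with P (leave O, /).
Row 8 as worked: P K P K P P K P
Counting 8 along the worked row gives P.

== STITCH ==
P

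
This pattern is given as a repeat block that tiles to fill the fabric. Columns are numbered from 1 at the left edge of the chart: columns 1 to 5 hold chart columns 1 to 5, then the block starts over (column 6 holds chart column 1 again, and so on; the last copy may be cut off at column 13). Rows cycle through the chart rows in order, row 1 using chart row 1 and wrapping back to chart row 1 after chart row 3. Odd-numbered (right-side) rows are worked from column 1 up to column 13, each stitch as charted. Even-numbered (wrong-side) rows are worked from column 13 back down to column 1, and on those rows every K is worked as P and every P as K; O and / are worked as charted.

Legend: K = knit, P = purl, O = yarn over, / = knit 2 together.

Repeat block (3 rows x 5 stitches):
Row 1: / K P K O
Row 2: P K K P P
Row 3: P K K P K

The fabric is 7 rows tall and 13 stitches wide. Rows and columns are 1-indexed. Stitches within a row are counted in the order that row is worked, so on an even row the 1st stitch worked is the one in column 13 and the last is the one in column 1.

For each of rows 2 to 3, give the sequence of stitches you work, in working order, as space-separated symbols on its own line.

Rows as worked:
P P K K K P P K K K P P K
P K K P K P K K P K P K K

Derivation:
Row 2: chart row 2, WS - tiled (columns 1-13): P K K P P P K K P P P K K; work from column 13 back to 1 with K<->P swapped.
Row 3: chart row 3, RS - tile across columns 1-13 and work as-is.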